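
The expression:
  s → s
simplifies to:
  True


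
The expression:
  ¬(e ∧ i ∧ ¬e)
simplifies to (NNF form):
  True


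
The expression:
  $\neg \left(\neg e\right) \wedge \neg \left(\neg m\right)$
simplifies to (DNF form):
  $e \wedge m$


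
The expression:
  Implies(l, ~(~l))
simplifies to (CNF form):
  True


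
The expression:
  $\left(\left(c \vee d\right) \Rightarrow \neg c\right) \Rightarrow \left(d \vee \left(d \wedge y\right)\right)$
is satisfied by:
  {d: True, c: True}
  {d: True, c: False}
  {c: True, d: False}


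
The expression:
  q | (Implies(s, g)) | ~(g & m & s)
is always true.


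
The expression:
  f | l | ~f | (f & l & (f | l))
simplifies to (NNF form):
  True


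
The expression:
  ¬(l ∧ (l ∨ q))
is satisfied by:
  {l: False}


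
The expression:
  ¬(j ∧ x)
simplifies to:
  ¬j ∨ ¬x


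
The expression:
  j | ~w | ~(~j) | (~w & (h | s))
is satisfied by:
  {j: True, w: False}
  {w: False, j: False}
  {w: True, j: True}


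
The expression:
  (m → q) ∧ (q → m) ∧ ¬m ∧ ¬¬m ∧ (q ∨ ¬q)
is never true.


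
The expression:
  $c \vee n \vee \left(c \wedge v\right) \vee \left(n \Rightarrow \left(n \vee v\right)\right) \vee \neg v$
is always true.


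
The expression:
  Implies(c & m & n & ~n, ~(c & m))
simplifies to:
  True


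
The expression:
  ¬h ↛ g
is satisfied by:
  {g: False, h: False}


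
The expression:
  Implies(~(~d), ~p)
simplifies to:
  ~d | ~p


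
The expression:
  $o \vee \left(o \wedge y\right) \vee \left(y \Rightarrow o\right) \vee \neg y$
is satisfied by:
  {o: True, y: False}
  {y: False, o: False}
  {y: True, o: True}


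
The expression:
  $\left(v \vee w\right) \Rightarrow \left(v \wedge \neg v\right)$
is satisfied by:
  {v: False, w: False}


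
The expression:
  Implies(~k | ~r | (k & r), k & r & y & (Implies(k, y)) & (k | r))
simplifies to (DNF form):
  k & r & y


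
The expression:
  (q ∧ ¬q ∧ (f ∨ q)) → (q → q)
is always true.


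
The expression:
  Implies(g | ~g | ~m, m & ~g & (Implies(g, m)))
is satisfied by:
  {m: True, g: False}


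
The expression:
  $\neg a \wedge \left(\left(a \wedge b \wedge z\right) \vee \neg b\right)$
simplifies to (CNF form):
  $\neg a \wedge \neg b$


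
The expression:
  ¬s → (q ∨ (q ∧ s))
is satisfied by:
  {q: True, s: True}
  {q: True, s: False}
  {s: True, q: False}


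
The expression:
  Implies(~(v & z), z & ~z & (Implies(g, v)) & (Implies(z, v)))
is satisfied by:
  {z: True, v: True}


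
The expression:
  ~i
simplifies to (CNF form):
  ~i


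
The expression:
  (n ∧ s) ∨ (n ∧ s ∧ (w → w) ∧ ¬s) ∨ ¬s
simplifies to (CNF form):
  n ∨ ¬s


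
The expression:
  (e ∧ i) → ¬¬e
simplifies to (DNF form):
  True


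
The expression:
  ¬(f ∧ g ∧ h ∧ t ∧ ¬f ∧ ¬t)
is always true.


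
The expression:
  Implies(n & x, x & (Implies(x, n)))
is always true.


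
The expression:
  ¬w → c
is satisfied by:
  {c: True, w: True}
  {c: True, w: False}
  {w: True, c: False}


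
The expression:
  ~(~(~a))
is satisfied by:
  {a: False}


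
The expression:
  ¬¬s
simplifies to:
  s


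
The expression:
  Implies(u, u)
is always true.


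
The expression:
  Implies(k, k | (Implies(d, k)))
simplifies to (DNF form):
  True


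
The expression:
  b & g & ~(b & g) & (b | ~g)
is never true.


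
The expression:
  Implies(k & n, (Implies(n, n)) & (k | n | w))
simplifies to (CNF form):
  True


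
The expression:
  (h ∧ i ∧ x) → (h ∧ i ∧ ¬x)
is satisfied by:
  {h: False, x: False, i: False}
  {i: True, h: False, x: False}
  {x: True, h: False, i: False}
  {i: True, x: True, h: False}
  {h: True, i: False, x: False}
  {i: True, h: True, x: False}
  {x: True, h: True, i: False}


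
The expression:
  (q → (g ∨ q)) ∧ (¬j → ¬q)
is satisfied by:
  {j: True, q: False}
  {q: False, j: False}
  {q: True, j: True}


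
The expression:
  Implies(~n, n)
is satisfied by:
  {n: True}


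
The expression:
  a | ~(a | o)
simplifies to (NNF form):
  a | ~o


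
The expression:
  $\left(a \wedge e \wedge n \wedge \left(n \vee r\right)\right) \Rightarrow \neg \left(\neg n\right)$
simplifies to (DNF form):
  $\text{True}$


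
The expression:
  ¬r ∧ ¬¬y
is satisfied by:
  {y: True, r: False}


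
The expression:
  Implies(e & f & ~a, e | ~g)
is always true.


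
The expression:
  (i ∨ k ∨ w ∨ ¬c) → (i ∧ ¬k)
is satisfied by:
  {i: True, c: True, k: False, w: False}
  {i: True, c: False, k: False, w: False}
  {i: True, w: True, c: True, k: False}
  {i: True, w: True, c: False, k: False}
  {c: True, w: False, k: False, i: False}


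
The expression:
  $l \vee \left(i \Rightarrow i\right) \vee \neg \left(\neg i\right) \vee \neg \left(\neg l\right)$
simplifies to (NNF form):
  $\text{True}$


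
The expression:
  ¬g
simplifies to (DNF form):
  ¬g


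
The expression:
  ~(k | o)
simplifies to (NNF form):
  ~k & ~o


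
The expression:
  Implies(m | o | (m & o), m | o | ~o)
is always true.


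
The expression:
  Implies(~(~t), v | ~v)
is always true.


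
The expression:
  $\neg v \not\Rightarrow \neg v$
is never true.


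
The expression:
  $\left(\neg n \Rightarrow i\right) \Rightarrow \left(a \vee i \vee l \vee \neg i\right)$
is always true.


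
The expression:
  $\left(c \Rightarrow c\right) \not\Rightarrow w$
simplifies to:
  $\neg w$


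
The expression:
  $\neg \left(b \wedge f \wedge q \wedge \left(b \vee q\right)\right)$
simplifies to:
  $\neg b \vee \neg f \vee \neg q$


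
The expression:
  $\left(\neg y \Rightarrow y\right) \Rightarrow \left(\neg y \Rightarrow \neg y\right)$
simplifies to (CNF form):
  $\text{True}$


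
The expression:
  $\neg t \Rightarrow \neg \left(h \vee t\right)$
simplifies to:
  $t \vee \neg h$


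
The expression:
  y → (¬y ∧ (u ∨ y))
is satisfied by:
  {y: False}


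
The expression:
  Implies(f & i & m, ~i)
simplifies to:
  ~f | ~i | ~m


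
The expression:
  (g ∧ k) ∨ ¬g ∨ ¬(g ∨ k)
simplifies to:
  k ∨ ¬g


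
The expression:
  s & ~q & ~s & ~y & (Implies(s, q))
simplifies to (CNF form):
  False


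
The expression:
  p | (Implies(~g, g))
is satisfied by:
  {g: True, p: True}
  {g: True, p: False}
  {p: True, g: False}


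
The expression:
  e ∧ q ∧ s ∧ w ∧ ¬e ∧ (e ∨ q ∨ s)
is never true.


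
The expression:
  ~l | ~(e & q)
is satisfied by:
  {l: False, e: False, q: False}
  {q: True, l: False, e: False}
  {e: True, l: False, q: False}
  {q: True, e: True, l: False}
  {l: True, q: False, e: False}
  {q: True, l: True, e: False}
  {e: True, l: True, q: False}


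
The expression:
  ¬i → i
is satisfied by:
  {i: True}


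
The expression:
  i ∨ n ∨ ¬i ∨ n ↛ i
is always true.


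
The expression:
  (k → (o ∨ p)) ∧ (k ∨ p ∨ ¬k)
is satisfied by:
  {p: True, o: True, k: False}
  {p: True, k: False, o: False}
  {o: True, k: False, p: False}
  {o: False, k: False, p: False}
  {p: True, o: True, k: True}
  {p: True, k: True, o: False}
  {o: True, k: True, p: False}


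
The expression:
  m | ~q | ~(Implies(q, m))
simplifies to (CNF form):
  True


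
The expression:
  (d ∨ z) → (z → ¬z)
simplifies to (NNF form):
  ¬z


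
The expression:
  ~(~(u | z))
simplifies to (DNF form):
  u | z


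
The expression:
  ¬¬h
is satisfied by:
  {h: True}


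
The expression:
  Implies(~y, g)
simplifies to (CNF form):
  g | y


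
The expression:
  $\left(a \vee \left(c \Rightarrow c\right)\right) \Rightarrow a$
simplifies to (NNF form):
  $a$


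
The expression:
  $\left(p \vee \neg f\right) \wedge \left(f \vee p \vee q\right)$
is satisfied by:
  {p: True, q: True, f: False}
  {p: True, q: False, f: False}
  {f: True, p: True, q: True}
  {f: True, p: True, q: False}
  {q: True, f: False, p: False}


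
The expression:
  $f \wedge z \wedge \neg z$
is never true.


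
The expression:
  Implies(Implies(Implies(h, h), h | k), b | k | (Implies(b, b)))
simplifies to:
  True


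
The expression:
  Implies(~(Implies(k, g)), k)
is always true.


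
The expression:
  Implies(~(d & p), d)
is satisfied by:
  {d: True}


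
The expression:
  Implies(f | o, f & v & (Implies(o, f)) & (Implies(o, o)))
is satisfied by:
  {v: True, o: False, f: False}
  {o: False, f: False, v: False}
  {f: True, v: True, o: False}
  {f: True, v: True, o: True}


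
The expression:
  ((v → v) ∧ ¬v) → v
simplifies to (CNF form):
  v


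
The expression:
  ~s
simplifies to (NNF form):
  ~s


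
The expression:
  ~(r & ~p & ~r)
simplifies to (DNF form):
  True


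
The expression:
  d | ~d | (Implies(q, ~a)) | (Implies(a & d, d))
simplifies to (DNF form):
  True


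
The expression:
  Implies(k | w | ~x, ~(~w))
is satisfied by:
  {w: True, x: True, k: False}
  {w: True, x: False, k: False}
  {k: True, w: True, x: True}
  {k: True, w: True, x: False}
  {x: True, k: False, w: False}


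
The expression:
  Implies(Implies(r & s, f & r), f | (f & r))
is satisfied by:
  {s: True, f: True, r: True}
  {s: True, f: True, r: False}
  {f: True, r: True, s: False}
  {f: True, r: False, s: False}
  {s: True, r: True, f: False}


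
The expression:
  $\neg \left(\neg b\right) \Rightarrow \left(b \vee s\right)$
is always true.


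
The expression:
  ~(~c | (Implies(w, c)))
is never true.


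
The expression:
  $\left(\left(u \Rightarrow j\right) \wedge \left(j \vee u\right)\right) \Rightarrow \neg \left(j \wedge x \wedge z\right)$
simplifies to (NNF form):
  $\neg j \vee \neg x \vee \neg z$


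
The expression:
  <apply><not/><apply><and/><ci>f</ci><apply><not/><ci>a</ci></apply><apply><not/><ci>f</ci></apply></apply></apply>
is always true.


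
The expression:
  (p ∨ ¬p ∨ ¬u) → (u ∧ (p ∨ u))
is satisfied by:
  {u: True}


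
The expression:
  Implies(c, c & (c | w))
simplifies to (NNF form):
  True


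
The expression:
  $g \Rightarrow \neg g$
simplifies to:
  $\neg g$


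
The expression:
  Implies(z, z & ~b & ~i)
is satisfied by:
  {i: False, z: False, b: False}
  {b: True, i: False, z: False}
  {i: True, b: False, z: False}
  {b: True, i: True, z: False}
  {z: True, b: False, i: False}


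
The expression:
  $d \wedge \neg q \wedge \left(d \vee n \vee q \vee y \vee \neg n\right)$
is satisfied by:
  {d: True, q: False}


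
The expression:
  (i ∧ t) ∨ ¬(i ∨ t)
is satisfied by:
  {t: False, i: False}
  {i: True, t: True}


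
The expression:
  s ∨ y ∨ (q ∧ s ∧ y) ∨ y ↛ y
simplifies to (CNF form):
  s ∨ y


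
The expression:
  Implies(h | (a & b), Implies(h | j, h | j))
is always true.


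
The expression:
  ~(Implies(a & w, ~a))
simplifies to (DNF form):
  a & w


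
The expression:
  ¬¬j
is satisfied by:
  {j: True}


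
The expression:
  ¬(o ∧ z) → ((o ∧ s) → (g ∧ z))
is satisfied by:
  {z: True, s: False, o: False}
  {s: False, o: False, z: False}
  {z: True, o: True, s: False}
  {o: True, s: False, z: False}
  {z: True, s: True, o: False}
  {s: True, z: False, o: False}
  {z: True, o: True, s: True}


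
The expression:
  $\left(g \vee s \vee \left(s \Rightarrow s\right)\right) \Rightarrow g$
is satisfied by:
  {g: True}


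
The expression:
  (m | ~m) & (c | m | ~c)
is always true.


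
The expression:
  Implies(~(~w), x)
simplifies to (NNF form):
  x | ~w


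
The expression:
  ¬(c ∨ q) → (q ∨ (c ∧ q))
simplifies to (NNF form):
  c ∨ q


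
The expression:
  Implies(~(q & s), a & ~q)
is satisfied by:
  {a: True, s: True, q: False}
  {a: True, s: False, q: False}
  {q: True, a: True, s: True}
  {q: True, s: True, a: False}


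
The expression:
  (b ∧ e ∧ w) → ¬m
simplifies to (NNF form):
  ¬b ∨ ¬e ∨ ¬m ∨ ¬w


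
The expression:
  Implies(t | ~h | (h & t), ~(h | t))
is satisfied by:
  {t: False}


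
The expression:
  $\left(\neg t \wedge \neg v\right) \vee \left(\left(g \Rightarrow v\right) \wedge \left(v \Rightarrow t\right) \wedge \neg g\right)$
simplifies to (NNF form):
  $\left(t \wedge \neg g\right) \vee \left(\neg t \wedge \neg v\right)$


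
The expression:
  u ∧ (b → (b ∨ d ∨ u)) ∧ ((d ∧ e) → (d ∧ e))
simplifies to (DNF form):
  u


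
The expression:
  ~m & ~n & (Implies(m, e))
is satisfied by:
  {n: False, m: False}


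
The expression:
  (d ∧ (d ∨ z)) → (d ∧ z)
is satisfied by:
  {z: True, d: False}
  {d: False, z: False}
  {d: True, z: True}


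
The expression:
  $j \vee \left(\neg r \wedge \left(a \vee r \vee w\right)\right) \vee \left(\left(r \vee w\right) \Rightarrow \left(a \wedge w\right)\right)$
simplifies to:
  $j \vee \left(a \wedge w\right) \vee \neg r$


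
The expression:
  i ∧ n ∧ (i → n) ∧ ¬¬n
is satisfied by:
  {i: True, n: True}


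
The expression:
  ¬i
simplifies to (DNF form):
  ¬i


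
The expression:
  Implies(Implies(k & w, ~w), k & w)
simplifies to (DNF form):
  k & w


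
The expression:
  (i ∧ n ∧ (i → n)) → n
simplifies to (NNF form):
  True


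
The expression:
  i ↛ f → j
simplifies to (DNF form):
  f ∨ j ∨ ¬i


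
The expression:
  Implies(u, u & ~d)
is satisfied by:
  {u: False, d: False}
  {d: True, u: False}
  {u: True, d: False}


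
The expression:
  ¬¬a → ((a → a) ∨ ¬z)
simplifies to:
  True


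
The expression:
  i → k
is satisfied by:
  {k: True, i: False}
  {i: False, k: False}
  {i: True, k: True}


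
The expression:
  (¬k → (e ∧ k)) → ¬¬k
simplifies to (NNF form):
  True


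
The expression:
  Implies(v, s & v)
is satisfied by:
  {s: True, v: False}
  {v: False, s: False}
  {v: True, s: True}


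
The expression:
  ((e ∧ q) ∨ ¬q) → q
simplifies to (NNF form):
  q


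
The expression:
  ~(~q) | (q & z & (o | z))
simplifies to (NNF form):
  q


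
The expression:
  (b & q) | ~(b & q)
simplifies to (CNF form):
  True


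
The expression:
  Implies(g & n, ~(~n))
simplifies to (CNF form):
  True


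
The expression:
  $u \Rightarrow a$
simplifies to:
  $a \vee \neg u$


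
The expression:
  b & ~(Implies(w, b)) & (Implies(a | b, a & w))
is never true.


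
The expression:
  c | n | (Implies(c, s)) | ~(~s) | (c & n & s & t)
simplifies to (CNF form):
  True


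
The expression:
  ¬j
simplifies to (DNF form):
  ¬j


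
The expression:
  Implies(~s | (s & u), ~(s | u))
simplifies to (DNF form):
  ~u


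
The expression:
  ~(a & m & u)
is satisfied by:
  {u: False, m: False, a: False}
  {a: True, u: False, m: False}
  {m: True, u: False, a: False}
  {a: True, m: True, u: False}
  {u: True, a: False, m: False}
  {a: True, u: True, m: False}
  {m: True, u: True, a: False}


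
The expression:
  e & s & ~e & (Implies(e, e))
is never true.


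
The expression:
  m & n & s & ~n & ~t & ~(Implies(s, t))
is never true.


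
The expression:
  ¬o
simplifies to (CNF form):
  ¬o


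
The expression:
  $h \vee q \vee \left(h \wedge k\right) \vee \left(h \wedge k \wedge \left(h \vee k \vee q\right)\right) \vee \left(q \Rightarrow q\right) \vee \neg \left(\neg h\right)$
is always true.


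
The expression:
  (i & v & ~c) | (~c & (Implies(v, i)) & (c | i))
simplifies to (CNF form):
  i & ~c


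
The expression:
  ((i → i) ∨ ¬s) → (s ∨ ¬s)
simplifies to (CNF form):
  True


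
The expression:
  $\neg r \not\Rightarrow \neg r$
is never true.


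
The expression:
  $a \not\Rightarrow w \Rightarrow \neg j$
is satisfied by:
  {w: True, a: False, j: False}
  {w: False, a: False, j: False}
  {j: True, w: True, a: False}
  {j: True, w: False, a: False}
  {a: True, w: True, j: False}
  {a: True, w: False, j: False}
  {a: True, j: True, w: True}


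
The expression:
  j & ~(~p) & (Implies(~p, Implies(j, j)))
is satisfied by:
  {p: True, j: True}


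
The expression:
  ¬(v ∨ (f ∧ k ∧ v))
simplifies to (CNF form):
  ¬v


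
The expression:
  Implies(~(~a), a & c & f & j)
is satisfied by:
  {j: True, c: True, f: True, a: False}
  {j: True, c: True, f: False, a: False}
  {j: True, f: True, c: False, a: False}
  {j: True, f: False, c: False, a: False}
  {c: True, f: True, j: False, a: False}
  {c: True, f: False, j: False, a: False}
  {f: True, j: False, c: False, a: False}
  {f: False, j: False, c: False, a: False}
  {a: True, j: True, c: True, f: True}


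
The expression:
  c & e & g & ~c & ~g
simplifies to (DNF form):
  False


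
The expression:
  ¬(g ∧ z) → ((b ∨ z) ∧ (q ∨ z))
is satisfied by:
  {b: True, z: True, q: True}
  {b: True, z: True, q: False}
  {z: True, q: True, b: False}
  {z: True, q: False, b: False}
  {b: True, q: True, z: False}


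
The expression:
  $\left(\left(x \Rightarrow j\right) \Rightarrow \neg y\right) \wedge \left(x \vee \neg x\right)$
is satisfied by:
  {x: True, y: False, j: False}
  {x: False, y: False, j: False}
  {j: True, x: True, y: False}
  {j: True, x: False, y: False}
  {y: True, x: True, j: False}


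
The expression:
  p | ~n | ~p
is always true.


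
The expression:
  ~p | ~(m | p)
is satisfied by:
  {p: False}


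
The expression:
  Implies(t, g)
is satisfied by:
  {g: True, t: False}
  {t: False, g: False}
  {t: True, g: True}


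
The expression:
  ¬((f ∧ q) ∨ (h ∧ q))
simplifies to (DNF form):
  (¬f ∧ ¬h) ∨ ¬q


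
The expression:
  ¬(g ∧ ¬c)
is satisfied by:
  {c: True, g: False}
  {g: False, c: False}
  {g: True, c: True}


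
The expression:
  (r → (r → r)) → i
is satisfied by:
  {i: True}


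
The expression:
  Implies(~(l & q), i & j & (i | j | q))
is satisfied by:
  {q: True, j: True, i: True, l: True}
  {q: True, j: True, i: True, l: False}
  {q: True, j: True, l: True, i: False}
  {q: True, i: True, l: True, j: False}
  {q: True, i: False, l: True, j: False}
  {j: True, i: True, l: True, q: False}
  {j: True, i: True, l: False, q: False}


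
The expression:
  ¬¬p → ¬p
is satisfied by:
  {p: False}


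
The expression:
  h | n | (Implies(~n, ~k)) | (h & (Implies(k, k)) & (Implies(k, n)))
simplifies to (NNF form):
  h | n | ~k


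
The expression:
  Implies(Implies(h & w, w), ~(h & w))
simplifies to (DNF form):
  ~h | ~w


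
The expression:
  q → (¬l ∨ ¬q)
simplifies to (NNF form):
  ¬l ∨ ¬q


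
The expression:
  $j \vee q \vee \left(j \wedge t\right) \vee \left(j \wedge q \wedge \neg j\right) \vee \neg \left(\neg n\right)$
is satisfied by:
  {n: True, q: True, j: True}
  {n: True, q: True, j: False}
  {n: True, j: True, q: False}
  {n: True, j: False, q: False}
  {q: True, j: True, n: False}
  {q: True, j: False, n: False}
  {j: True, q: False, n: False}


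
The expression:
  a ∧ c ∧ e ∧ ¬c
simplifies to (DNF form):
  False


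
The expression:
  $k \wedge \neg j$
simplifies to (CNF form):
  $k \wedge \neg j$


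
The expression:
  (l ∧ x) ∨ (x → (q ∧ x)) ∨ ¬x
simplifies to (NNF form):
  l ∨ q ∨ ¬x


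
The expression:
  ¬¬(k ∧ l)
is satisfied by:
  {k: True, l: True}


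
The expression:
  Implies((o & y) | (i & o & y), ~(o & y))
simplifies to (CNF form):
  ~o | ~y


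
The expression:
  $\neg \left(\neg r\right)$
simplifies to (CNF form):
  $r$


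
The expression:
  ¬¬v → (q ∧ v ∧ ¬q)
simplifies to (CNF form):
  ¬v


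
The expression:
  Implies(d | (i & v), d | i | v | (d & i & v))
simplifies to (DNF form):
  True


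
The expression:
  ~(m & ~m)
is always true.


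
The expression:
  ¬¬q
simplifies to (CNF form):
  q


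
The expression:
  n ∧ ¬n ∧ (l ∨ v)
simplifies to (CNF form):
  False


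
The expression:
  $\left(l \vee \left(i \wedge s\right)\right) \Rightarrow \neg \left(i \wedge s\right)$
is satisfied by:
  {s: False, i: False}
  {i: True, s: False}
  {s: True, i: False}


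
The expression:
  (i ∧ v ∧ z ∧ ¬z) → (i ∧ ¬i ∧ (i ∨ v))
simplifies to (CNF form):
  True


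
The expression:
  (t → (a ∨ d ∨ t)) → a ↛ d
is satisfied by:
  {a: True, d: False}


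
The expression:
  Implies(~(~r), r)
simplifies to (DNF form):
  True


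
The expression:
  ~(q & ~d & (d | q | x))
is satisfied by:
  {d: True, q: False}
  {q: False, d: False}
  {q: True, d: True}


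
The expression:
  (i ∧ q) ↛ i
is never true.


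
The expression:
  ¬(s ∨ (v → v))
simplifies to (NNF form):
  False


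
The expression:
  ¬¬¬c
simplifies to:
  ¬c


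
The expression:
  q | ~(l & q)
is always true.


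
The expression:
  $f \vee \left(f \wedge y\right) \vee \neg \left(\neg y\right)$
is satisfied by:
  {y: True, f: True}
  {y: True, f: False}
  {f: True, y: False}


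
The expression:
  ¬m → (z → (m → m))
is always true.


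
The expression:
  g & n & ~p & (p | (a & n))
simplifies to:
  a & g & n & ~p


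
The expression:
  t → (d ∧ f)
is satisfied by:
  {d: True, f: True, t: False}
  {d: True, f: False, t: False}
  {f: True, d: False, t: False}
  {d: False, f: False, t: False}
  {d: True, t: True, f: True}


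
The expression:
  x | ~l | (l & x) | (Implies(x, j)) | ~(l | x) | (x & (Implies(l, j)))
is always true.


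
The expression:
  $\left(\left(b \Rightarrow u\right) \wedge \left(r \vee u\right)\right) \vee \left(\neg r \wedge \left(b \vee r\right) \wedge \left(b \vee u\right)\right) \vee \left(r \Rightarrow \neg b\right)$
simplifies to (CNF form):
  $u \vee \neg b \vee \neg r$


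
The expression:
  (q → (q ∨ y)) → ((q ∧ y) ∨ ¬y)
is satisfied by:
  {q: True, y: False}
  {y: False, q: False}
  {y: True, q: True}


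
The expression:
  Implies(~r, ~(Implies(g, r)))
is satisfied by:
  {r: True, g: True}
  {r: True, g: False}
  {g: True, r: False}


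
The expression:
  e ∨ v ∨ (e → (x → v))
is always true.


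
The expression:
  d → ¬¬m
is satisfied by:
  {m: True, d: False}
  {d: False, m: False}
  {d: True, m: True}


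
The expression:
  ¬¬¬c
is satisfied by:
  {c: False}


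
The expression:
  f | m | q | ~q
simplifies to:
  True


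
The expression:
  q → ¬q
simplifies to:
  ¬q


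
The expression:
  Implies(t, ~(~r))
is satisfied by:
  {r: True, t: False}
  {t: False, r: False}
  {t: True, r: True}


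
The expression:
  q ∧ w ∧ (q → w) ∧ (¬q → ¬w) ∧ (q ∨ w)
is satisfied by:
  {w: True, q: True}


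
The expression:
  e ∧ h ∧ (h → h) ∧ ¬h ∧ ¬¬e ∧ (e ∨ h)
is never true.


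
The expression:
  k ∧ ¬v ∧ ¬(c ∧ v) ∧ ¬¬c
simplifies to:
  c ∧ k ∧ ¬v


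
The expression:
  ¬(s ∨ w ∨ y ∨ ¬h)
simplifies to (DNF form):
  h ∧ ¬s ∧ ¬w ∧ ¬y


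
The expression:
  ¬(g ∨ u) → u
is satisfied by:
  {g: True, u: True}
  {g: True, u: False}
  {u: True, g: False}


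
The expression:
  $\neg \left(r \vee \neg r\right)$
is never true.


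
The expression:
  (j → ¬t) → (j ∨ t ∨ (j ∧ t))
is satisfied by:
  {t: True, j: True}
  {t: True, j: False}
  {j: True, t: False}


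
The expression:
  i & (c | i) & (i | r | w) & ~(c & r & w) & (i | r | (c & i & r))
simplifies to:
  i & (~c | ~r | ~w)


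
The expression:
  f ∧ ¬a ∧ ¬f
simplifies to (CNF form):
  False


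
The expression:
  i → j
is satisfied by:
  {j: True, i: False}
  {i: False, j: False}
  {i: True, j: True}


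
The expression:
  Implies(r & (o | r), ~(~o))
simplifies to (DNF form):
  o | ~r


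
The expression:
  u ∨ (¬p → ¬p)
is always true.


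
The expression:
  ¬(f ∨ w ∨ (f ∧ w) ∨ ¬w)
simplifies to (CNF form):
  False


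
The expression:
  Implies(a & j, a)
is always true.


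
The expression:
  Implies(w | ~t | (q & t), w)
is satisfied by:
  {t: True, w: True, q: False}
  {w: True, q: False, t: False}
  {t: True, w: True, q: True}
  {w: True, q: True, t: False}
  {t: True, q: False, w: False}


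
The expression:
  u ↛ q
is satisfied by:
  {u: True, q: False}


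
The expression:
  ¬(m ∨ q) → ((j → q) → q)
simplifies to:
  j ∨ m ∨ q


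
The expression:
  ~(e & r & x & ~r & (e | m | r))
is always true.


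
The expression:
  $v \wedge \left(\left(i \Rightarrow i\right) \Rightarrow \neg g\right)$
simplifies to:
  $v \wedge \neg g$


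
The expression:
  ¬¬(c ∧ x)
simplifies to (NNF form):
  c ∧ x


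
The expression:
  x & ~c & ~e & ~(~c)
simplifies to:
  False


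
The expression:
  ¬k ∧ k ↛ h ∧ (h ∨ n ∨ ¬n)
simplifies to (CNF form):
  False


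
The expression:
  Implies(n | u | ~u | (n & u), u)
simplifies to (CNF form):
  u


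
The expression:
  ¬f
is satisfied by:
  {f: False}


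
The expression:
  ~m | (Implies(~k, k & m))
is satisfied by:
  {k: True, m: False}
  {m: False, k: False}
  {m: True, k: True}


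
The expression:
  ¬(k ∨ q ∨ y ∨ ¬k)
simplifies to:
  False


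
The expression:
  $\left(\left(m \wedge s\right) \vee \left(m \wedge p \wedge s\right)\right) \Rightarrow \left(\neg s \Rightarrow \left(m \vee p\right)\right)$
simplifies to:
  $\text{True}$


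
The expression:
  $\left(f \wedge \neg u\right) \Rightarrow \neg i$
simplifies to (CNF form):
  $u \vee \neg f \vee \neg i$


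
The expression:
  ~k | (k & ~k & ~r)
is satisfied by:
  {k: False}


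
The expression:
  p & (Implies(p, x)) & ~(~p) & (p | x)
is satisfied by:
  {p: True, x: True}


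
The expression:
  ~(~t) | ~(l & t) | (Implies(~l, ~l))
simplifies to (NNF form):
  True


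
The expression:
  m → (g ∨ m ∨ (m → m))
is always true.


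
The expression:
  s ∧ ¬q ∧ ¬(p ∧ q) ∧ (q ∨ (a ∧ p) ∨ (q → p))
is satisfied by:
  {s: True, q: False}


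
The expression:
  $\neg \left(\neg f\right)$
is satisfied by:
  {f: True}


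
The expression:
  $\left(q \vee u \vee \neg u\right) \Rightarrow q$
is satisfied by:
  {q: True}


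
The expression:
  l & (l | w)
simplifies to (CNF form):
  l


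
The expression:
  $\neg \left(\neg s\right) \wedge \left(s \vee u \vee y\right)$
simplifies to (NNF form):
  $s$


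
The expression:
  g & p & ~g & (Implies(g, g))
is never true.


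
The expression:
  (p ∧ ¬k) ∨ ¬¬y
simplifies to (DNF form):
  y ∨ (p ∧ ¬k)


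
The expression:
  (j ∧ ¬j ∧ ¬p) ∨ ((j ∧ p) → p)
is always true.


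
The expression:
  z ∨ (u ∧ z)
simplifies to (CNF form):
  z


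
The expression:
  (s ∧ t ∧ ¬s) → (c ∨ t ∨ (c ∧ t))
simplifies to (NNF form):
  True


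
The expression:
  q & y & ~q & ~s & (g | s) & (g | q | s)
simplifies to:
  False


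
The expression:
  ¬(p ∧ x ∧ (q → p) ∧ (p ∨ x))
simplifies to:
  ¬p ∨ ¬x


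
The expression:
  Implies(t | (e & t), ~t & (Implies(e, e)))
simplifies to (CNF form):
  ~t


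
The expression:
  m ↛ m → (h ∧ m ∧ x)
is always true.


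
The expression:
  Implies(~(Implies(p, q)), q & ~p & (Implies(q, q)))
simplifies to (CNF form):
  q | ~p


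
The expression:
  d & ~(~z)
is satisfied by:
  {z: True, d: True}


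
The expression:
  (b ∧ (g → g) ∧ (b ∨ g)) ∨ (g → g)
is always true.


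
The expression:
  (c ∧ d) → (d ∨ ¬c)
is always true.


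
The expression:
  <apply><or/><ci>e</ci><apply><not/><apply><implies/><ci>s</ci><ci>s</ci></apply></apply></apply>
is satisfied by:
  {e: True}


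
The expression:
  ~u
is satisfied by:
  {u: False}


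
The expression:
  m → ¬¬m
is always true.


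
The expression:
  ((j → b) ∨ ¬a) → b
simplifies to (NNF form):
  b ∨ (a ∧ j)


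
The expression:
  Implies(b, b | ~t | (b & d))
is always true.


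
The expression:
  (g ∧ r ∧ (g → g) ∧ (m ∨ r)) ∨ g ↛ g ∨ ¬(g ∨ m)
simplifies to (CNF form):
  (g ∨ ¬g) ∧ (g ∨ ¬m) ∧ (r ∨ ¬g) ∧ (r ∨ ¬m)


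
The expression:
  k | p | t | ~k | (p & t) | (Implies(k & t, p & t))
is always true.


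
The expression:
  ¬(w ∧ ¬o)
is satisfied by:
  {o: True, w: False}
  {w: False, o: False}
  {w: True, o: True}


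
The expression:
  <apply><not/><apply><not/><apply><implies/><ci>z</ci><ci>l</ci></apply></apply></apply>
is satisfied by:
  {l: True, z: False}
  {z: False, l: False}
  {z: True, l: True}


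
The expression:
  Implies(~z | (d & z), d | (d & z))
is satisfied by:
  {d: True, z: True}
  {d: True, z: False}
  {z: True, d: False}


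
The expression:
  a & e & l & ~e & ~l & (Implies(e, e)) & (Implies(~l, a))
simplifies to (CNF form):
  False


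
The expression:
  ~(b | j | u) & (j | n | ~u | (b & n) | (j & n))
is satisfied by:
  {u: False, j: False, b: False}


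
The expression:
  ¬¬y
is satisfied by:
  {y: True}


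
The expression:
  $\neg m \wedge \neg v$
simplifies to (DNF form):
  $\neg m \wedge \neg v$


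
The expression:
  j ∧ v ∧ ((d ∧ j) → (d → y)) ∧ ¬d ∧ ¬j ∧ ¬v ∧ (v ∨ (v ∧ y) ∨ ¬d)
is never true.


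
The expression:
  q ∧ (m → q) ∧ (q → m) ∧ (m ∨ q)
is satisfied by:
  {m: True, q: True}


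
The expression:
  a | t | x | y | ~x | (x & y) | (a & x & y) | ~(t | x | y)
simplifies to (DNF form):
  True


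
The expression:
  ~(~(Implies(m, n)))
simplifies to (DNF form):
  n | ~m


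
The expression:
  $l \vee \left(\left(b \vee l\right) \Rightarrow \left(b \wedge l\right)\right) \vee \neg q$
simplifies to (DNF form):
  $l \vee \neg b \vee \neg q$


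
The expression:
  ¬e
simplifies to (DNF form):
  ¬e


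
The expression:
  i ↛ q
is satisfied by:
  {i: True, q: False}


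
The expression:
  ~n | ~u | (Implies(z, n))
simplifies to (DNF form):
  True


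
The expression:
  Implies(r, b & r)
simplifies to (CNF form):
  b | ~r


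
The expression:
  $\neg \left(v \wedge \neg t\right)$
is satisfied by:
  {t: True, v: False}
  {v: False, t: False}
  {v: True, t: True}


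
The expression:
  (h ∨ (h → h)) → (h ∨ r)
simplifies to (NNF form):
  h ∨ r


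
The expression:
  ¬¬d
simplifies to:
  d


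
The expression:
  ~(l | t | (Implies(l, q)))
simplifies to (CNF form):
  False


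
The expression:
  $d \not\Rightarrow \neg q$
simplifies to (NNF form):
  $d \wedge q$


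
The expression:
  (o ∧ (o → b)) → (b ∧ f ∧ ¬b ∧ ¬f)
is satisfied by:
  {o: False, b: False}
  {b: True, o: False}
  {o: True, b: False}


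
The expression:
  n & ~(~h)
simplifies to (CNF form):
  h & n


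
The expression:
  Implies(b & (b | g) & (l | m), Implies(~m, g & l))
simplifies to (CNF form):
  g | m | ~b | ~l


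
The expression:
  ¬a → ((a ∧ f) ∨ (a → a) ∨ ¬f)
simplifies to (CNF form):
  True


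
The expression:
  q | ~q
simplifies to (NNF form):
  True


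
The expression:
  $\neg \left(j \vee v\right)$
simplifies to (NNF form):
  $\neg j \wedge \neg v$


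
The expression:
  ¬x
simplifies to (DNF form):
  ¬x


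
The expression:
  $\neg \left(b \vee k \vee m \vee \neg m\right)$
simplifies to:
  $\text{False}$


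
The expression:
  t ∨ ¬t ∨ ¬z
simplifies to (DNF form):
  True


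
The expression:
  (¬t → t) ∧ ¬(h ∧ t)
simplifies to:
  t ∧ ¬h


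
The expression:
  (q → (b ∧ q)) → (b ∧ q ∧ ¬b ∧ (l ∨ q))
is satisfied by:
  {q: True, b: False}


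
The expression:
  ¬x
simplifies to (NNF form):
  ¬x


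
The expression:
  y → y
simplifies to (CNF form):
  True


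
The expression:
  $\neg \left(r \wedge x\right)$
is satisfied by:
  {x: False, r: False}
  {r: True, x: False}
  {x: True, r: False}


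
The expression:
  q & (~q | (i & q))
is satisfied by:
  {i: True, q: True}


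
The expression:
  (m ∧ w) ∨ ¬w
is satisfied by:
  {m: True, w: False}
  {w: False, m: False}
  {w: True, m: True}


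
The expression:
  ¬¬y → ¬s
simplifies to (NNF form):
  ¬s ∨ ¬y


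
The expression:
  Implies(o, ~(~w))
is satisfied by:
  {w: True, o: False}
  {o: False, w: False}
  {o: True, w: True}


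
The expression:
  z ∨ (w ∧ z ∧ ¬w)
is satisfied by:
  {z: True}


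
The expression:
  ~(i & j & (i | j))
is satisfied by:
  {i: False, j: False}
  {j: True, i: False}
  {i: True, j: False}


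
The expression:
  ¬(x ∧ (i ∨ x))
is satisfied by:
  {x: False}


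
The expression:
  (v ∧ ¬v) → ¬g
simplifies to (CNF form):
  True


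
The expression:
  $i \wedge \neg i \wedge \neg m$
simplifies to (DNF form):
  $\text{False}$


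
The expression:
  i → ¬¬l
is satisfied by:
  {l: True, i: False}
  {i: False, l: False}
  {i: True, l: True}


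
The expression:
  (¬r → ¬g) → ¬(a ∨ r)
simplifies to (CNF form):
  ¬r ∧ (g ∨ ¬a)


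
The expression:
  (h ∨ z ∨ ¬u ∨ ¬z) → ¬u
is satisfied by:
  {u: False}


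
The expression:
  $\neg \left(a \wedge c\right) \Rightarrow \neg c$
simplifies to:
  $a \vee \neg c$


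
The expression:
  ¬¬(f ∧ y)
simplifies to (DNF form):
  f ∧ y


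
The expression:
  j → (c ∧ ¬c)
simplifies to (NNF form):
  ¬j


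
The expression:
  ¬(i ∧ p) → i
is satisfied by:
  {i: True}


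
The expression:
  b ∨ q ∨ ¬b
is always true.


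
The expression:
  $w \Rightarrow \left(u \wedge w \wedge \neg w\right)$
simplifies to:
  $\neg w$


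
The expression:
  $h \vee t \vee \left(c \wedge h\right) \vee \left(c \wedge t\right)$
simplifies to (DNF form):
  $h \vee t$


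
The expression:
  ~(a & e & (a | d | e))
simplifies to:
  ~a | ~e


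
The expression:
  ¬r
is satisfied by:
  {r: False}


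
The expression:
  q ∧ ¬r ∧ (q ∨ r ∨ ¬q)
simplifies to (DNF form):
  q ∧ ¬r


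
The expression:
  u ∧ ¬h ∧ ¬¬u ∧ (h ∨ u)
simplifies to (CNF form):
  u ∧ ¬h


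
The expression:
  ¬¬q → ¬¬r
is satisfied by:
  {r: True, q: False}
  {q: False, r: False}
  {q: True, r: True}


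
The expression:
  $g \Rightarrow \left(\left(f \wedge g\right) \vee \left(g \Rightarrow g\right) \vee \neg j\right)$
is always true.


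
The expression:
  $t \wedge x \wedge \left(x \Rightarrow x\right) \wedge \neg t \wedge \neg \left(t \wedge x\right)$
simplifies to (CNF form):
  $\text{False}$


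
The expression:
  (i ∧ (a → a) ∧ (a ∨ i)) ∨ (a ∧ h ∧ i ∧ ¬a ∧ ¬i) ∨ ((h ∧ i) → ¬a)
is always true.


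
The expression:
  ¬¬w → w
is always true.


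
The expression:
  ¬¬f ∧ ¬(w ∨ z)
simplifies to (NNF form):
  f ∧ ¬w ∧ ¬z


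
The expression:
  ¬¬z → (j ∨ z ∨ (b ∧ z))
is always true.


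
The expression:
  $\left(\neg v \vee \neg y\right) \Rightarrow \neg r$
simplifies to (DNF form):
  $\left(v \wedge y\right) \vee \neg r$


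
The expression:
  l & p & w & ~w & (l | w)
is never true.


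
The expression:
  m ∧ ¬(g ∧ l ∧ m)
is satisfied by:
  {m: True, l: False, g: False}
  {g: True, m: True, l: False}
  {l: True, m: True, g: False}


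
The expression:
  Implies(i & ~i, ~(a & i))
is always true.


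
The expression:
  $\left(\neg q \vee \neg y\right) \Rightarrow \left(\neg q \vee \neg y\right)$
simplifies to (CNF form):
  $\text{True}$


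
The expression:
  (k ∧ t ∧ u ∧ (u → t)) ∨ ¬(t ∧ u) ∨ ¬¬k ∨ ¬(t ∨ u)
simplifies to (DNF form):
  k ∨ ¬t ∨ ¬u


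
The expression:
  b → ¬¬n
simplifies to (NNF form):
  n ∨ ¬b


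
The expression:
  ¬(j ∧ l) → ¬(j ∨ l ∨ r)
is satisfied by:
  {j: True, l: True, r: False}
  {j: True, l: True, r: True}
  {r: False, j: False, l: False}


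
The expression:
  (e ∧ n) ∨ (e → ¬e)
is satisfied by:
  {n: True, e: False}
  {e: False, n: False}
  {e: True, n: True}


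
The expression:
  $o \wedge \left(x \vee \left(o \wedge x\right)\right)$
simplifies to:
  $o \wedge x$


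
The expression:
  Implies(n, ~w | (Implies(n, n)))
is always true.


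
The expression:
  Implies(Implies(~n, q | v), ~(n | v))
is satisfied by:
  {n: False, v: False}


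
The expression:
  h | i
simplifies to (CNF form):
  h | i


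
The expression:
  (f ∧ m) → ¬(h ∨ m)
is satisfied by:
  {m: False, f: False}
  {f: True, m: False}
  {m: True, f: False}


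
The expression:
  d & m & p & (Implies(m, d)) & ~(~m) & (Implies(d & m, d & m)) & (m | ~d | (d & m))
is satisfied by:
  {m: True, p: True, d: True}


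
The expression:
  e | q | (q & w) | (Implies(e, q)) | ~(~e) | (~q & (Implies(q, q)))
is always true.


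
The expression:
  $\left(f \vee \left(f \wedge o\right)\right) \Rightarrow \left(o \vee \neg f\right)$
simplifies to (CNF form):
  $o \vee \neg f$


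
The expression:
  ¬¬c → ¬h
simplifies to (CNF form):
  ¬c ∨ ¬h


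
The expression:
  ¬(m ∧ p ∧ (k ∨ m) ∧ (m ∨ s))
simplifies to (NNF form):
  ¬m ∨ ¬p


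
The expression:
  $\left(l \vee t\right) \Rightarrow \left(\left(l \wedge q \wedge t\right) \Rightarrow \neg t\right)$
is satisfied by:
  {l: False, q: False, t: False}
  {t: True, l: False, q: False}
  {q: True, l: False, t: False}
  {t: True, q: True, l: False}
  {l: True, t: False, q: False}
  {t: True, l: True, q: False}
  {q: True, l: True, t: False}


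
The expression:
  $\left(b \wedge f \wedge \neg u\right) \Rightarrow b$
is always true.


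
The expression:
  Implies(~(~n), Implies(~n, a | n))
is always true.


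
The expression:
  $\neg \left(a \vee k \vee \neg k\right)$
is never true.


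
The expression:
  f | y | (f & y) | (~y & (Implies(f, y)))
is always true.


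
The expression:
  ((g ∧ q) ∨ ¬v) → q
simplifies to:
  q ∨ v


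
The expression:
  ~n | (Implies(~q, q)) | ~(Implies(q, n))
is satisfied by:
  {q: True, n: False}
  {n: False, q: False}
  {n: True, q: True}


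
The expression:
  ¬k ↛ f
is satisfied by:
  {f: True, k: False}
  {k: False, f: False}
  {k: True, f: True}
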